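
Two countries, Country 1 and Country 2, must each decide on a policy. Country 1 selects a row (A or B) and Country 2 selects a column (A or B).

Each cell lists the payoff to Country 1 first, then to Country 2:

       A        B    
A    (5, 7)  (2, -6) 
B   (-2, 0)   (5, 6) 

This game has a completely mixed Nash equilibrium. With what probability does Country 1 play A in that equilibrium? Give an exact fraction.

6/19

Let x be the probability that Country 1 plays A. In a completely mixed equilibrium, Country 2 must be indifferent between A and B.
Country 2's expected payoff from A is 7x; from B it is −6x + 6(1−x).
Setting these equal: 7x = −12x + 6, so x = 6/19.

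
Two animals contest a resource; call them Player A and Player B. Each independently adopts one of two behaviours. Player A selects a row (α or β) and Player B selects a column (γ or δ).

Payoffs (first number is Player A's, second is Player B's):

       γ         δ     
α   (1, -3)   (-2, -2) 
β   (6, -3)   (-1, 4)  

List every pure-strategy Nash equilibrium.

(β, δ)

(α, γ): Player A prefers β (6 > 1); Player B prefers δ (-2 > -3) — not an equilibrium.
(α, δ): Player A prefers β (-1 > -2) — not an equilibrium.
(β, γ): Player B prefers δ (4 > -3) — not an equilibrium.
(β, δ): Player A gets -1 ≥ -2 from α, and Player B gets 4 ≥ -3 from γ — Nash equilibrium.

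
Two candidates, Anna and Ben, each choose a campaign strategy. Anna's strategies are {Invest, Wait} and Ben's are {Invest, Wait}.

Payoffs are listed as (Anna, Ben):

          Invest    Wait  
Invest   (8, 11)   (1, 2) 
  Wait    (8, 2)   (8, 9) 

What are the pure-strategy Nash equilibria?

(Invest, Invest): Anna gets 8 ≥ 8 from Wait, and Ben gets 11 ≥ 2 from Wait — Nash equilibrium.
(Invest, Wait): Anna prefers Wait (8 > 1); Ben prefers Invest (11 > 2) — not an equilibrium.
(Wait, Invest): Ben prefers Wait (9 > 2) — not an equilibrium.
(Wait, Wait): Anna gets 8 ≥ 1 from Invest, and Ben gets 9 ≥ 2 from Invest — Nash equilibrium.

(Invest, Invest) and (Wait, Wait)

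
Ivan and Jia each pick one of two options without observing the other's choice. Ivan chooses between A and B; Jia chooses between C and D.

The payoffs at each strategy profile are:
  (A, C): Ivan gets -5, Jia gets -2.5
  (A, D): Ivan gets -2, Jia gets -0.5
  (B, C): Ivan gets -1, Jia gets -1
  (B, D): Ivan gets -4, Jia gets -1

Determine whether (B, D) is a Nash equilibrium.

At (B, D), Ivan earns -4; switching to A would give -2, so Ivan would deviate.
Jia earns -1; switching to C would give -1, so Jia has no profitable deviation.
Since at least one player can profitably deviate, this is not a Nash equilibrium.

No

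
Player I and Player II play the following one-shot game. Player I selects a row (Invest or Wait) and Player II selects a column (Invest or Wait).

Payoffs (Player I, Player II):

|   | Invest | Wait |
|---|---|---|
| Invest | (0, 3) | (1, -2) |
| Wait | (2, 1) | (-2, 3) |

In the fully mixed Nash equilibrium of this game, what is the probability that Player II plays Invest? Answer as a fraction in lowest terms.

Let q be the probability that Player II plays Invest. In a completely mixed equilibrium, Player I must be indifferent between Invest and Wait.
Player I's expected payoff from Invest is (1−q); from Wait it is 2q − 2(1−q).
Setting these equal: −q + 1 = 4q − 2, so q = 3/5.

3/5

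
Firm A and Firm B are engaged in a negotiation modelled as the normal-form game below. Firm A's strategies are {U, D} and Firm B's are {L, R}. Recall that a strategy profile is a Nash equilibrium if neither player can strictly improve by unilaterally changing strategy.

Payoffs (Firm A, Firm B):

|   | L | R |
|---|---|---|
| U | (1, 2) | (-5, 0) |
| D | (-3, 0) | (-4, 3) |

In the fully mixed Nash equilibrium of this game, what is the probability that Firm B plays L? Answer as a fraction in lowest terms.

Let q be the probability that Firm B plays L. In a completely mixed equilibrium, Firm A must be indifferent between U and D.
Firm A's expected payoff from U is q − 5(1−q); from D it is −3q − 4(1−q).
Setting these equal: 6q − 5 = q − 4, so q = 1/5.

1/5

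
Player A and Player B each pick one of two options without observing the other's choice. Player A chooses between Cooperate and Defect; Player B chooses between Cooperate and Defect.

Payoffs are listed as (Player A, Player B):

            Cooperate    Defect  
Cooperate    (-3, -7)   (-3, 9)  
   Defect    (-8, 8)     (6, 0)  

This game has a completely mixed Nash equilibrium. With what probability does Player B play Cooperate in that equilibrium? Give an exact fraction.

9/14

Let c be the probability that Player B plays Cooperate. In a completely mixed equilibrium, Player A must be indifferent between Cooperate and Defect.
Player A's expected payoff from Cooperate is −3c − 3(1−c); from Defect it is −8c + 6(1−c).
Setting these equal: -3 = −14c + 6, so c = 9/14.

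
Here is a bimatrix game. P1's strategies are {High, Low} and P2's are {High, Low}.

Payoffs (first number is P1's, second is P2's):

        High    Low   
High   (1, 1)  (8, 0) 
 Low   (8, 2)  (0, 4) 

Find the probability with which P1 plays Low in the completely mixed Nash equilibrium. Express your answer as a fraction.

Let r be the probability that P1 plays High. In a completely mixed equilibrium, P2 must be indifferent between High and Low.
P2's expected payoff from High is r + 2(1−r); from Low it is 4(1−r).
Setting these equal: −r + 2 = −4r + 4, so r = 2/3.
Therefore P1 plays Low with probability 1 − 2/3 = 1/3.

1/3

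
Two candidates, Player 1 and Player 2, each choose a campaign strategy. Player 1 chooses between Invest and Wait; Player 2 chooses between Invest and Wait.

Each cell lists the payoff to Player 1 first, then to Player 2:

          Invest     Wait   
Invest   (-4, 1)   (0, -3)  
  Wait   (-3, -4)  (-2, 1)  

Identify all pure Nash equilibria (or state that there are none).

(Invest, Invest): Player 1 prefers Wait (-3 > -4) — not an equilibrium.
(Invest, Wait): Player 2 prefers Invest (1 > -3) — not an equilibrium.
(Wait, Invest): Player 2 prefers Wait (1 > -4) — not an equilibrium.
(Wait, Wait): Player 1 prefers Invest (0 > -2) — not an equilibrium.

none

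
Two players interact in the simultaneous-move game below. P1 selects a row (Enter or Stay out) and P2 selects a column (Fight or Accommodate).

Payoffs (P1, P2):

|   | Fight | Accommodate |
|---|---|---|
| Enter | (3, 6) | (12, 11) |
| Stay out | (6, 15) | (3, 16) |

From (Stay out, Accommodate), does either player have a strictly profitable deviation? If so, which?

P1 at (Stay out, Accommodate) earns 3; deviating to Enter yields 12 — a strict improvement.
P2 earns 16; deviating to Fight yields 15 — not better.
Only P1 has a strictly profitable deviation.

P1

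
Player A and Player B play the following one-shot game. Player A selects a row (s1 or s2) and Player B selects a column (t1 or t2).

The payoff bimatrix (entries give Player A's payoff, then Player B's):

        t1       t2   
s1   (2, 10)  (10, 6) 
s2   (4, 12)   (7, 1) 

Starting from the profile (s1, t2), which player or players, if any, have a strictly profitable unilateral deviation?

Player B

Player A at (s1, t2) earns 10; deviating to s2 yields 7 — not better.
Player B earns 6; deviating to t1 yields 10 — a strict improvement.
Only Player B has a strictly profitable deviation.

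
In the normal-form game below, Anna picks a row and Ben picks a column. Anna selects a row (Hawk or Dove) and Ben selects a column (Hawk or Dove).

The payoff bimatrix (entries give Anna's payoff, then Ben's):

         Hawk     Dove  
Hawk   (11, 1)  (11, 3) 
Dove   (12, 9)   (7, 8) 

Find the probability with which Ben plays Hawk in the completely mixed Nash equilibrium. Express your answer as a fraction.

Let c be the probability that Ben plays Hawk. In a completely mixed equilibrium, Anna must be indifferent between Hawk and Dove.
Anna's expected payoff from Hawk is 11c + 11(1−c); from Dove it is 12c + 7(1−c).
Setting these equal: 11 = 5c + 7, so c = 4/5.

4/5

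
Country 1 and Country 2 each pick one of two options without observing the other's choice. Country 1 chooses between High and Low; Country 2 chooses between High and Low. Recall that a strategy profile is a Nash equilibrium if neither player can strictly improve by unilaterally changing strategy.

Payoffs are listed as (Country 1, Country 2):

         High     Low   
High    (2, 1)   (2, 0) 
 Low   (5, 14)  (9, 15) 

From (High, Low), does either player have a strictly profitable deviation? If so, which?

Both

Country 1 at (High, Low) earns 2; deviating to Low yields 9 — a strict improvement.
Country 2 earns 0; deviating to High yields 1 — a strict improvement.
Both Country 1 and Country 2 have strictly profitable deviations.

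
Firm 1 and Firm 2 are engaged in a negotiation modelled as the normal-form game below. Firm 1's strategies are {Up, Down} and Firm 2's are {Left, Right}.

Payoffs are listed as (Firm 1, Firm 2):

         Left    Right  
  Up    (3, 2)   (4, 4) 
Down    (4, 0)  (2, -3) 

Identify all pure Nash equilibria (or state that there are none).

(Up, Right) and (Down, Left)

(Up, Left): Firm 1 prefers Down (4 > 3); Firm 2 prefers Right (4 > 2) — not an equilibrium.
(Up, Right): Firm 1 gets 4 ≥ 2 from Down, and Firm 2 gets 4 ≥ 2 from Left — Nash equilibrium.
(Down, Left): Firm 1 gets 4 ≥ 3 from Up, and Firm 2 gets 0 ≥ -3 from Right — Nash equilibrium.
(Down, Right): Firm 1 prefers Up (4 > 2); Firm 2 prefers Left (0 > -3) — not an equilibrium.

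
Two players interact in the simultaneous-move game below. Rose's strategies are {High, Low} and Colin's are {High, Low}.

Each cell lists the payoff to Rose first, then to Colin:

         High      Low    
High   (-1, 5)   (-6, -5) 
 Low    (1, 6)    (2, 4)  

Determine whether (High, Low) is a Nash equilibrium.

No

At (High, Low), Rose earns -6; switching to Low would give 2, so Rose would deviate.
Colin earns -5; switching to High would give 5, so Colin would deviate.
Since at least one player can profitably deviate, this is not a Nash equilibrium.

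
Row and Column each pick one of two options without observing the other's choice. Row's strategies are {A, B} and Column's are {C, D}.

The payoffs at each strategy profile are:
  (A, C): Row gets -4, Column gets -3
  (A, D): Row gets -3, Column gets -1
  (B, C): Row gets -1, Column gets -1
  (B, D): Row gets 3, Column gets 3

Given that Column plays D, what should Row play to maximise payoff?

B

Against D, Row earns -3 from A and 3 from B.
So B is the best response.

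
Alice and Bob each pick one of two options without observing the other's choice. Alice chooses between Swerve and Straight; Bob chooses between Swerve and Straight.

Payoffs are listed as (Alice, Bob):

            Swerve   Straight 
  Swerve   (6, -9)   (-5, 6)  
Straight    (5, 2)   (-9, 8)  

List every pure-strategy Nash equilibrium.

(Swerve, Straight)

(Swerve, Swerve): Bob prefers Straight (6 > -9) — not an equilibrium.
(Swerve, Straight): Alice gets -5 ≥ -9 from Straight, and Bob gets 6 ≥ -9 from Swerve — Nash equilibrium.
(Straight, Swerve): Alice prefers Swerve (6 > 5); Bob prefers Straight (8 > 2) — not an equilibrium.
(Straight, Straight): Alice prefers Swerve (-5 > -9) — not an equilibrium.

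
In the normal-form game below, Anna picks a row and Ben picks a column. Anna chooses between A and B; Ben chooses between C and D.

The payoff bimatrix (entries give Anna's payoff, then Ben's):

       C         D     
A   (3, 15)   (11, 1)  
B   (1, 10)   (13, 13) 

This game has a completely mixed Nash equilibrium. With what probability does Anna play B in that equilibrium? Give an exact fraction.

Let x be the probability that Anna plays A. In a completely mixed equilibrium, Ben must be indifferent between C and D.
Ben's expected payoff from C is 15x + 10(1−x); from D it is x + 13(1−x).
Setting these equal: 5x + 10 = −12x + 13, so x = 3/17.
Therefore Anna plays B with probability 1 − 3/17 = 14/17.

14/17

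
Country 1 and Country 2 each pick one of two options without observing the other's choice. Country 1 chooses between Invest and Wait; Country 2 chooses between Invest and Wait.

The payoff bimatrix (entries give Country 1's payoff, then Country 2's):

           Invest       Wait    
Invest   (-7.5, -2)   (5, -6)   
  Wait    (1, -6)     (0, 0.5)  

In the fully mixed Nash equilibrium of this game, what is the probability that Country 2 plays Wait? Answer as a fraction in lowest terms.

Let c be the probability that Country 2 plays Invest. In a completely mixed equilibrium, Country 1 must be indifferent between Invest and Wait.
Country 1's expected payoff from Invest is −7.5c + 5(1−c); from Wait it is c.
Setting these equal: −12.5c + 5 = c, so c = 10/27.
Therefore Country 2 plays Wait with probability 1 − 10/27 = 17/27.

17/27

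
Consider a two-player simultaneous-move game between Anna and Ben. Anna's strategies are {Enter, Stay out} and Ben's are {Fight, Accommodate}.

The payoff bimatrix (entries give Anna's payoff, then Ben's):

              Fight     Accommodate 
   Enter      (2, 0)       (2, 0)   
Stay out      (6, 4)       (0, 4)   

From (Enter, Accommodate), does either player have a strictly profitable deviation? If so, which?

Anna at (Enter, Accommodate) earns 2; deviating to Stay out yields 0 — not better.
Ben earns 0; deviating to Fight yields 0 — not better.
Neither player can strictly improve; the profile is a Nash equilibrium.

Neither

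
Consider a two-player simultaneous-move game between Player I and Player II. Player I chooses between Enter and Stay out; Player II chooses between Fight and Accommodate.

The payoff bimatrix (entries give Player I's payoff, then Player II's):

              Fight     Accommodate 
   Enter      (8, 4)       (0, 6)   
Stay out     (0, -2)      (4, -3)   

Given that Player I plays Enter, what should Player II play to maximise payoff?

Against Enter, Player II earns 4 from Fight and 6 from Accommodate.
So Accommodate is the best response.

Accommodate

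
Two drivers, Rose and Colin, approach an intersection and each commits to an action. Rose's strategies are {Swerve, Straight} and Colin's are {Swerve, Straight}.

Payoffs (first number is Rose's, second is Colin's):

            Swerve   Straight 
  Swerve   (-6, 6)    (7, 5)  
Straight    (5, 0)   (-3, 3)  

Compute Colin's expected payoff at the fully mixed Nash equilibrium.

9/2

First find p, the probability Rose plays Swerve, from Colin's indifference between Swerve and Straight: 6p = 5p + 3(1−p), giving p = 3/4.
Since Colin is indifferent in equilibrium, Colin's expected payoff equals the payoff from either column against (3/4, 1/4). Using Swerve: 6(3/4) = 9/2.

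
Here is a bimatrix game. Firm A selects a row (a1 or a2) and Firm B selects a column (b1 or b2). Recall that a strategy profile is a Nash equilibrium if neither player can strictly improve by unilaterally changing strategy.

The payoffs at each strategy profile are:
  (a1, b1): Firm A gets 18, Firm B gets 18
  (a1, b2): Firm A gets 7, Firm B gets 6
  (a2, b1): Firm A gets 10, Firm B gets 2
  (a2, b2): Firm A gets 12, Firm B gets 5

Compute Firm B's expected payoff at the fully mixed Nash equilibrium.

First find x, the probability Firm A plays a1, from Firm B's indifference between b1 and b2: 18x + 2(1−x) = 6x + 5(1−x), giving x = 1/5.
Since Firm B is indifferent in equilibrium, Firm B's expected payoff equals the payoff from either column against (1/5, 4/5). Using b1: 18(1/5) + 2(4/5) = 26/5.

26/5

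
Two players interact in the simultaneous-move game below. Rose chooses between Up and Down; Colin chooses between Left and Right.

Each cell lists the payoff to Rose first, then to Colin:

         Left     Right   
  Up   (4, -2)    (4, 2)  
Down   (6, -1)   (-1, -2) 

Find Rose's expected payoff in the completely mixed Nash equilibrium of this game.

4

First find y, the probability Colin plays Left, from Rose's indifference between Up and Down: 4y + 4(1−y) = 6y − (1−y), giving y = 5/7.
Since Rose is indifferent in equilibrium, Rose's expected payoff equals the payoff from either row against (5/7, 2/7). Using Up: 4(5/7) + 4(2/7) = 4.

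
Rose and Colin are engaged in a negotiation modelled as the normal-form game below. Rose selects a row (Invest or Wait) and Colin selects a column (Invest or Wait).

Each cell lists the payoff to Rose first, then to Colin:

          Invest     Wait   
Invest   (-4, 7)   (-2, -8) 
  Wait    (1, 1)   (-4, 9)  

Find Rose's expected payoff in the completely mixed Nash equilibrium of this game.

-18/7

First find y, the probability Colin plays Invest, from Rose's indifference between Invest and Wait: −4y − 2(1−y) = y − 4(1−y), giving y = 2/7.
Since Rose is indifferent in equilibrium, Rose's expected payoff equals the payoff from either row against (2/7, 5/7). Using Invest: −4(2/7) − 2(5/7) = -18/7.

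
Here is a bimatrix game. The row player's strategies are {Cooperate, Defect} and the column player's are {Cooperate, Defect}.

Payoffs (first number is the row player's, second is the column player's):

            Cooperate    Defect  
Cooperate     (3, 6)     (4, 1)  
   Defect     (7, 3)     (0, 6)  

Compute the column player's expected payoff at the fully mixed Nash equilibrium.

First find x, the probability the row player plays Cooperate, from the column player's indifference between Cooperate and Defect: 6x + 3(1−x) = x + 6(1−x), giving x = 3/8.
Since the column player is indifferent in equilibrium, the column player's expected payoff equals the payoff from either column against (3/8, 5/8). Using Cooperate: 6(3/8) + 3(5/8) = 33/8.

33/8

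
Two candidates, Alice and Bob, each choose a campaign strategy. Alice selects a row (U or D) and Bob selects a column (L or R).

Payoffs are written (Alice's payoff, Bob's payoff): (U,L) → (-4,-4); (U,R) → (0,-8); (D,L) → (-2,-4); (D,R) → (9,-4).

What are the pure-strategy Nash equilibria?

(D, L) and (D, R)

(U, L): Alice prefers D (-2 > -4) — not an equilibrium.
(U, R): Alice prefers D (9 > 0); Bob prefers L (-4 > -8) — not an equilibrium.
(D, L): Alice gets -2 ≥ -4 from U, and Bob gets -4 ≥ -4 from R — Nash equilibrium.
(D, R): Alice gets 9 ≥ 0 from U, and Bob gets -4 ≥ -4 from L — Nash equilibrium.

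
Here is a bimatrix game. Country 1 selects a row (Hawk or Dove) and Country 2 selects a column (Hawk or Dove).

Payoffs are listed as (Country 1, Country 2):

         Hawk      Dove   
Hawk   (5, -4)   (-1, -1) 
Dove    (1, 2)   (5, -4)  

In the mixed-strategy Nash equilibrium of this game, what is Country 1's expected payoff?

13/5

First find q, the probability Country 2 plays Hawk, from Country 1's indifference between Hawk and Dove: 5q − (1−q) = q + 5(1−q), giving q = 3/5.
Since Country 1 is indifferent in equilibrium, Country 1's expected payoff equals the payoff from either row against (3/5, 2/5). Using Hawk: 5(3/5) − (2/5) = 13/5.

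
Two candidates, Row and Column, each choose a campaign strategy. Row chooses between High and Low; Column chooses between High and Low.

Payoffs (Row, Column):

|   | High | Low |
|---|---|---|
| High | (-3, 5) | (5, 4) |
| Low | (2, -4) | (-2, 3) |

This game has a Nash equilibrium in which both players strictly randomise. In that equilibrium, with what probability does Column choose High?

Let c be the probability that Column plays High. In a completely mixed equilibrium, Row must be indifferent between High and Low.
Row's expected payoff from High is −3c + 5(1−c); from Low it is 2c − 2(1−c).
Setting these equal: −8c + 5 = 4c − 2, so c = 7/12.

7/12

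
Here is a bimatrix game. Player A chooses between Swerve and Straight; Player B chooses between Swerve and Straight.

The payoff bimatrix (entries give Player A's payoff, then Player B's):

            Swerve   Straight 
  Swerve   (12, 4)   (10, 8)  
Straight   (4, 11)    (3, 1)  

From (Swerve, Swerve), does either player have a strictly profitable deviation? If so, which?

Player B

Player A at (Swerve, Swerve) earns 12; deviating to Straight yields 4 — not better.
Player B earns 4; deviating to Straight yields 8 — a strict improvement.
Only Player B has a strictly profitable deviation.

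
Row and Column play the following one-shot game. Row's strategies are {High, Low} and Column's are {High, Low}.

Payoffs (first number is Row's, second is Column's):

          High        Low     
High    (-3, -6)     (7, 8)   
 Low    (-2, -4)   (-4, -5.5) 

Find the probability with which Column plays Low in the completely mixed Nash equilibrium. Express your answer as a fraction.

Let y be the probability that Column plays High. In a completely mixed equilibrium, Row must be indifferent between High and Low.
Row's expected payoff from High is −3y + 7(1−y); from Low it is −2y − 4(1−y).
Setting these equal: −10y + 7 = 2y − 4, so y = 11/12.
Therefore Column plays Low with probability 1 − 11/12 = 1/12.

1/12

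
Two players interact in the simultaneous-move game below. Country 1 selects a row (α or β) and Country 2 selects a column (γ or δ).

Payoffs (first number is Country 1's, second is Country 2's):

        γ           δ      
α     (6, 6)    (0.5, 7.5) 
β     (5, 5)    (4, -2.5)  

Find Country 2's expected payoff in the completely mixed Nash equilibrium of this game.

First find p, the probability Country 1 plays α, from Country 2's indifference between γ and δ: 6p + 5(1−p) = 7.5p − 2.5(1−p), giving p = 5/6.
Since Country 2 is indifferent in equilibrium, Country 2's expected payoff equals the payoff from either column against (5/6, 1/6). Using γ: 6(5/6) + 5(1/6) = 35/6.

35/6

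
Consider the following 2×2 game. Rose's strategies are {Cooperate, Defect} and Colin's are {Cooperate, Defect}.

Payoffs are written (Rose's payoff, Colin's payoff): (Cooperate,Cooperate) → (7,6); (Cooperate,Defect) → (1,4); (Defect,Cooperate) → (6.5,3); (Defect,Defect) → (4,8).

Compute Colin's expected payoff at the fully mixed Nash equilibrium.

36/7

First find x, the probability Rose plays Cooperate, from Colin's indifference between Cooperate and Defect: 6x + 3(1−x) = 4x + 8(1−x), giving x = 5/7.
Since Colin is indifferent in equilibrium, Colin's expected payoff equals the payoff from either column against (5/7, 2/7). Using Cooperate: 6(5/7) + 3(2/7) = 36/7.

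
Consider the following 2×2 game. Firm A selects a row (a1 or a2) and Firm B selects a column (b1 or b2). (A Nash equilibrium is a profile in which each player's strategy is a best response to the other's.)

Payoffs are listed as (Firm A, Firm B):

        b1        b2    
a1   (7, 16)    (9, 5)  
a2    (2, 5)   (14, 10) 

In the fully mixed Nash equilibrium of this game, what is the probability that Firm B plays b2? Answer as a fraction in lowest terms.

1/2

Let y be the probability that Firm B plays b1. In a completely mixed equilibrium, Firm A must be indifferent between a1 and a2.
Firm A's expected payoff from a1 is 7y + 9(1−y); from a2 it is 2y + 14(1−y).
Setting these equal: −2y + 9 = −12y + 14, so y = 1/2.
Therefore Firm B plays b2 with probability 1 − 1/2 = 1/2.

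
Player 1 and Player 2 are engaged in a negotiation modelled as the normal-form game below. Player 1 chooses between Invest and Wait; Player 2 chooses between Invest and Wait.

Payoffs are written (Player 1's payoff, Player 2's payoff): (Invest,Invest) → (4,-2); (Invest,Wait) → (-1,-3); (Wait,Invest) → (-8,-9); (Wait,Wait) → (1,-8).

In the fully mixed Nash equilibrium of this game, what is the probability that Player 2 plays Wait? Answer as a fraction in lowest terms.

Let c be the probability that Player 2 plays Invest. In a completely mixed equilibrium, Player 1 must be indifferent between Invest and Wait.
Player 1's expected payoff from Invest is 4c − (1−c); from Wait it is −8c + (1−c).
Setting these equal: 5c − 1 = −9c + 1, so c = 1/7.
Therefore Player 2 plays Wait with probability 1 − 1/7 = 6/7.

6/7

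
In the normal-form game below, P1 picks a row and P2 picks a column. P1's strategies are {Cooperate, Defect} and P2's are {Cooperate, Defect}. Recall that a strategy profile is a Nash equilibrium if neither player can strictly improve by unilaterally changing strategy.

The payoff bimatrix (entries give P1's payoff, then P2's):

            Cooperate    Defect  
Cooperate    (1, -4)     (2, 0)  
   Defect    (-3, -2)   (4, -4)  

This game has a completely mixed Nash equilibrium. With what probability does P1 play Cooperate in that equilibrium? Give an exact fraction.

Let r be the probability that P1 plays Cooperate. In a completely mixed equilibrium, P2 must be indifferent between Cooperate and Defect.
P2's expected payoff from Cooperate is −4r − 2(1−r); from Defect it is −4(1−r).
Setting these equal: −2r − 2 = 4r − 4, so r = 1/3.

1/3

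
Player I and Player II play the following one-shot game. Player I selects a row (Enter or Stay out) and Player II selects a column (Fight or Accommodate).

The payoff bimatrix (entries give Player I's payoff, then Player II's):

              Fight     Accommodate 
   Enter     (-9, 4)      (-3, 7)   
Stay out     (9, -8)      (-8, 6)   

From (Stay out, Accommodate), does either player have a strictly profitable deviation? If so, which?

Player I at (Stay out, Accommodate) earns -8; deviating to Enter yields -3 — a strict improvement.
Player II earns 6; deviating to Fight yields -8 — not better.
Only Player I has a strictly profitable deviation.

Player I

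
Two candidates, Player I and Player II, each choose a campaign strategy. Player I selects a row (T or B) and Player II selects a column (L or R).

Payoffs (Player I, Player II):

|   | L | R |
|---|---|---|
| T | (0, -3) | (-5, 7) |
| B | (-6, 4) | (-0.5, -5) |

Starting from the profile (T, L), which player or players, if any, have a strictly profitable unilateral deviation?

Player I at (T, L) earns 0; deviating to B yields -6 — not better.
Player II earns -3; deviating to R yields 7 — a strict improvement.
Only Player II has a strictly profitable deviation.

Player II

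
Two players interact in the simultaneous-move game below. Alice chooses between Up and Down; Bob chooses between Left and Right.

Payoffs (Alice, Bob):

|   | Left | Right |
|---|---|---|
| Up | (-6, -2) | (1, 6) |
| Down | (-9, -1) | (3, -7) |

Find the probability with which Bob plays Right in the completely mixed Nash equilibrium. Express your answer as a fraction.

Let y be the probability that Bob plays Left. In a completely mixed equilibrium, Alice must be indifferent between Up and Down.
Alice's expected payoff from Up is −6y + (1−y); from Down it is −9y + 3(1−y).
Setting these equal: −7y + 1 = −12y + 3, so y = 2/5.
Therefore Bob plays Right with probability 1 − 2/5 = 3/5.

3/5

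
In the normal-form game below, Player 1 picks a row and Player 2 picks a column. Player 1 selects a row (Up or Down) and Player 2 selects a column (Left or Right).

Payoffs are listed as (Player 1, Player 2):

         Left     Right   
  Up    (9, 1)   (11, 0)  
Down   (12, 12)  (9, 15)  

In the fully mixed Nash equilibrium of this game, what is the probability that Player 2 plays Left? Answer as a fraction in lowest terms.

2/5

Let y be the probability that Player 2 plays Left. In a completely mixed equilibrium, Player 1 must be indifferent between Up and Down.
Player 1's expected payoff from Up is 9y + 11(1−y); from Down it is 12y + 9(1−y).
Setting these equal: −2y + 11 = 3y + 9, so y = 2/5.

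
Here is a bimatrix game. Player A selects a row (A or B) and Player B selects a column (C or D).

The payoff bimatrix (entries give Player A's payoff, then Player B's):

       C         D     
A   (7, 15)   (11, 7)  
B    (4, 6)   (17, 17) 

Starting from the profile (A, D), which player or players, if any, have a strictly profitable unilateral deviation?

Player A at (A, D) earns 11; deviating to B yields 17 — a strict improvement.
Player B earns 7; deviating to C yields 15 — a strict improvement.
Both Player A and Player B have strictly profitable deviations.

Both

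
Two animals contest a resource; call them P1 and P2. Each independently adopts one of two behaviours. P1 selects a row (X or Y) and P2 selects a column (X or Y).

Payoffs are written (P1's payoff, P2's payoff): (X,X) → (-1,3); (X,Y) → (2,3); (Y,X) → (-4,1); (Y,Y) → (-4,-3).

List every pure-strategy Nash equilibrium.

(X, X) and (X, Y)

(X, X): P1 gets -1 ≥ -4 from Y, and P2 gets 3 ≥ 3 from Y — Nash equilibrium.
(X, Y): P1 gets 2 ≥ -4 from Y, and P2 gets 3 ≥ 3 from X — Nash equilibrium.
(Y, X): P1 prefers X (-1 > -4) — not an equilibrium.
(Y, Y): P1 prefers X (2 > -4); P2 prefers X (1 > -3) — not an equilibrium.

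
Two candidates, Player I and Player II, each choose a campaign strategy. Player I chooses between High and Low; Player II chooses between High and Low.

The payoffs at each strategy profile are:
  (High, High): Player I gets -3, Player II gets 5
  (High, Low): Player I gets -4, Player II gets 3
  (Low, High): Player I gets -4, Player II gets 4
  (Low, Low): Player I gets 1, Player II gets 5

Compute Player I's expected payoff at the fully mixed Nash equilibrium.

First find y, the probability Player II plays High, from Player I's indifference between High and Low: −3y − 4(1−y) = −4y + (1−y), giving y = 5/6.
Since Player I is indifferent in equilibrium, Player I's expected payoff equals the payoff from either row against (5/6, 1/6). Using High: −3(5/6) − 4(1/6) = -19/6.

-19/6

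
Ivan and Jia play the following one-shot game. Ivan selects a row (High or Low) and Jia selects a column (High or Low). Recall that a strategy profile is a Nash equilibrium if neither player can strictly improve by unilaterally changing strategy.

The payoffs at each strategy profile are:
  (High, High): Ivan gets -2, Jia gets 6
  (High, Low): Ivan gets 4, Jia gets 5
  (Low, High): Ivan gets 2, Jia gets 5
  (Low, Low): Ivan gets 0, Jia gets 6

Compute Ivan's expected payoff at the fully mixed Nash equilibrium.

1

First find y, the probability Jia plays High, from Ivan's indifference between High and Low: −2y + 4(1−y) = 2y, giving y = 1/2.
Since Ivan is indifferent in equilibrium, Ivan's expected payoff equals the payoff from either row against (1/2, 1/2). Using High: −2(1/2) + 4(1/2) = 1.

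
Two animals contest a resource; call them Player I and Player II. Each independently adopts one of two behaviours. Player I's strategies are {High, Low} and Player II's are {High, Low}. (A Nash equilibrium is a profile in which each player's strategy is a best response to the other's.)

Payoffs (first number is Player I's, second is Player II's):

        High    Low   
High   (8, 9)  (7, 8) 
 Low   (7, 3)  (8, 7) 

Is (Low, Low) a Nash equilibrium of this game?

At (Low, Low), Player I earns 8; switching to High would give 7, so Player I has no profitable deviation.
Player II earns 7; switching to High would give 3, so Player II has no profitable deviation.
Neither player can gain by a unilateral deviation, so this profile is a Nash equilibrium.

Yes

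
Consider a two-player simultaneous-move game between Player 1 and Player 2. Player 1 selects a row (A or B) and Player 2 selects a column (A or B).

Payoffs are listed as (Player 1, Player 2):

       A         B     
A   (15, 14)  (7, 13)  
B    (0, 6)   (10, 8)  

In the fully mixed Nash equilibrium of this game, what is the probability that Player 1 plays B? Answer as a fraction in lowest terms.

1/3

Let p be the probability that Player 1 plays A. In a completely mixed equilibrium, Player 2 must be indifferent between A and B.
Player 2's expected payoff from A is 14p + 6(1−p); from B it is 13p + 8(1−p).
Setting these equal: 8p + 6 = 5p + 8, so p = 2/3.
Therefore Player 1 plays B with probability 1 − 2/3 = 1/3.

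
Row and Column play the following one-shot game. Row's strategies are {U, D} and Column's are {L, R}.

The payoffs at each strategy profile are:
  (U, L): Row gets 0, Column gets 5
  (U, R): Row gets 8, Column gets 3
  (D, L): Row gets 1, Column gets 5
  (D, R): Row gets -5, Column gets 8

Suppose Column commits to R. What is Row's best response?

Against R, Row earns 8 from U and -5 from D.
So U is the best response.

U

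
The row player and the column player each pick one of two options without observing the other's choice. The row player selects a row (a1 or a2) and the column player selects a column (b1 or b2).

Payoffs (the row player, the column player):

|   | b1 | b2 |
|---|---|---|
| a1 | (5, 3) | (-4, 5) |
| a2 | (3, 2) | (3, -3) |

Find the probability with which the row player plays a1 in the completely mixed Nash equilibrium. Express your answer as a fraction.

5/7

Let p be the probability that the row player plays a1. In a completely mixed equilibrium, the column player must be indifferent between b1 and b2.
The column player's expected payoff from b1 is 3p + 2(1−p); from b2 it is 5p − 3(1−p).
Setting these equal: p + 2 = 8p − 3, so p = 5/7.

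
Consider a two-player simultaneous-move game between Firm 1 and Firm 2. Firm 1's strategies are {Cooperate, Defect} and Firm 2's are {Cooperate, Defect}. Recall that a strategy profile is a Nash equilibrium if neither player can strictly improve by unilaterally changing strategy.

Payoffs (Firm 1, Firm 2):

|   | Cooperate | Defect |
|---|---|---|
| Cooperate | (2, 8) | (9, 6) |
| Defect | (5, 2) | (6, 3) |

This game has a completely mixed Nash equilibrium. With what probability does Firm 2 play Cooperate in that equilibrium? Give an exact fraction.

1/2

Let c be the probability that Firm 2 plays Cooperate. In a completely mixed equilibrium, Firm 1 must be indifferent between Cooperate and Defect.
Firm 1's expected payoff from Cooperate is 2c + 9(1−c); from Defect it is 5c + 6(1−c).
Setting these equal: −7c + 9 = −c + 6, so c = 1/2.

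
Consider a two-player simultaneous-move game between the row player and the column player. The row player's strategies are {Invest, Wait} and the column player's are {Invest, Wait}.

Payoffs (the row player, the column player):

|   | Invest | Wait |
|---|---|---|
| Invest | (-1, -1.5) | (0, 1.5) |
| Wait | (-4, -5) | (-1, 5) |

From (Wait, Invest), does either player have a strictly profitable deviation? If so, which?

Both

The row player at (Wait, Invest) earns -4; deviating to Invest yields -1 — a strict improvement.
The column player earns -5; deviating to Wait yields 5 — a strict improvement.
Both the row player and the column player have strictly profitable deviations.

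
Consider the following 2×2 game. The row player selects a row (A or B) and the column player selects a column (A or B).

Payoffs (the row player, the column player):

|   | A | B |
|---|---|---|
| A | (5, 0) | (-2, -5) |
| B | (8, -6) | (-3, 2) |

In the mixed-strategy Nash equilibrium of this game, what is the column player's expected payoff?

-30/13

First find x, the probability the row player plays A, from the column player's indifference between A and B: −6(1−x) = −5x + 2(1−x), giving x = 8/13.
Since the column player is indifferent in equilibrium, the column player's expected payoff equals the payoff from either column against (8/13, 5/13). Using A: −6(5/13) = -30/13.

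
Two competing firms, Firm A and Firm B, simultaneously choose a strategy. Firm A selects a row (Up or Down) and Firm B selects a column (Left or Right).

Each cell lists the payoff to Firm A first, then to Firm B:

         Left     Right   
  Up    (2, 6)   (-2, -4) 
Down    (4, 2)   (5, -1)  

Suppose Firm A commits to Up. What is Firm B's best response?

Left

Against Up, Firm B earns 6 from Left and -4 from Right.
So Left is the best response.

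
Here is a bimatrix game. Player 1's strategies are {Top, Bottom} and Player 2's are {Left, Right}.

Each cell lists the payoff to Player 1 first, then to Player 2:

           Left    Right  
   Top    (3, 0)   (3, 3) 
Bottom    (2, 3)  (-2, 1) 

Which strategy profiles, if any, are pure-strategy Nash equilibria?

(Top, Right)

(Top, Left): Player 2 prefers Right (3 > 0) — not an equilibrium.
(Top, Right): Player 1 gets 3 ≥ -2 from Bottom, and Player 2 gets 3 ≥ 0 from Left — Nash equilibrium.
(Bottom, Left): Player 1 prefers Top (3 > 2) — not an equilibrium.
(Bottom, Right): Player 1 prefers Top (3 > -2); Player 2 prefers Left (3 > 1) — not an equilibrium.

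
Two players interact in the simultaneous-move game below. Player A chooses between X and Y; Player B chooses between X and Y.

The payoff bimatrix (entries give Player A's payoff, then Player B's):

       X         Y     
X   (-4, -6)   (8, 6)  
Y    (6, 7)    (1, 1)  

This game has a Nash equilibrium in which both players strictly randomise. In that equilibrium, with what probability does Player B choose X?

7/17

Let c be the probability that Player B plays X. In a completely mixed equilibrium, Player A must be indifferent between X and Y.
Player A's expected payoff from X is −4c + 8(1−c); from Y it is 6c + (1−c).
Setting these equal: −12c + 8 = 5c + 1, so c = 7/17.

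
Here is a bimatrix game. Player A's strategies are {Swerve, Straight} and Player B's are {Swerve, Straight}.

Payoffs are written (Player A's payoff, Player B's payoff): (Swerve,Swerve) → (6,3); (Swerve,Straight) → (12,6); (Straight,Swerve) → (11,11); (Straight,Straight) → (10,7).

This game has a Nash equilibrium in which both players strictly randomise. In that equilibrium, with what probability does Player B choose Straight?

Let q be the probability that Player B plays Swerve. In a completely mixed equilibrium, Player A must be indifferent between Swerve and Straight.
Player A's expected payoff from Swerve is 6q + 12(1−q); from Straight it is 11q + 10(1−q).
Setting these equal: −6q + 12 = q + 10, so q = 2/7.
Therefore Player B plays Straight with probability 1 − 2/7 = 5/7.

5/7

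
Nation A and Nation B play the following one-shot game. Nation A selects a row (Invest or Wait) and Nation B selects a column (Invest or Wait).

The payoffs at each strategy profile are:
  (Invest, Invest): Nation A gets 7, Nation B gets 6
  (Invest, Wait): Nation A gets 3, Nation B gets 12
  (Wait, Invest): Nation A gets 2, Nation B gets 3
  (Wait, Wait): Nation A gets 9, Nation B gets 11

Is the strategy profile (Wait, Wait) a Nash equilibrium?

At (Wait, Wait), Nation A earns 9; switching to Invest would give 3, so Nation A has no profitable deviation.
Nation B earns 11; switching to Invest would give 3, so Nation B has no profitable deviation.
Neither player can gain by a unilateral deviation, so this profile is a Nash equilibrium.

Yes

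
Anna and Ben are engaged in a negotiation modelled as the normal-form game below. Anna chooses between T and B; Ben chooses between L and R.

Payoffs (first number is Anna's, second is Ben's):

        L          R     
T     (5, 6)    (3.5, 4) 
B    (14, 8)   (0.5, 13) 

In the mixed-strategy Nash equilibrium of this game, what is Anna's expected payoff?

First find y, the probability Ben plays L, from Anna's indifference between T and B: 5y + 3.5(1−y) = 14y + 0.5(1−y), giving y = 1/4.
Since Anna is indifferent in equilibrium, Anna's expected payoff equals the payoff from either row against (1/4, 3/4). Using T: 5(1/4) + 3.5(3/4) = 31/8.

31/8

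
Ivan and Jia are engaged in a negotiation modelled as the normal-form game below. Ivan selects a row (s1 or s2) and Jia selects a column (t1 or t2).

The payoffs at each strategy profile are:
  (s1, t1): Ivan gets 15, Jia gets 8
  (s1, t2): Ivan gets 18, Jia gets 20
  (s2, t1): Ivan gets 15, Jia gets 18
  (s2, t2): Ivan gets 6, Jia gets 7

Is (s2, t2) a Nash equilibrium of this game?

At (s2, t2), Ivan earns 6; switching to s1 would give 18, so Ivan would deviate.
Jia earns 7; switching to t1 would give 18, so Jia would deviate.
Since at least one player can profitably deviate, this is not a Nash equilibrium.

No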